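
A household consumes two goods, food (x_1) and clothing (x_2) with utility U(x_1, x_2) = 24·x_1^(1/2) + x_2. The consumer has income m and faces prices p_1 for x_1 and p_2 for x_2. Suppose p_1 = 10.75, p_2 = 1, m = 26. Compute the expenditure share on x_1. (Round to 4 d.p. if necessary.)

Set MRS = p_1/p_2: 12·x_1^(−1/2) = p_1/p_2.
Thus x_1* = (12·p_2/p_1)² — independent of m — with the rest of income spent on x_2.
Plugging in: x_1* = (12·1/10.75)² = 1.2461, x_2* = 12.6047.
Expenditure on x_1: 10.75·1.2461 = 13.3953; share = 0.5152.

share on x_1 = 0.5152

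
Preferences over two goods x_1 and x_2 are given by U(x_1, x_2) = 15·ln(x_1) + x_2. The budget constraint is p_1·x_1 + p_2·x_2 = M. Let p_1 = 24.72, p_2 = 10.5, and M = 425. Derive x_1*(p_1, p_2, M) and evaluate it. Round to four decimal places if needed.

Set MRS = p_1/p_2: (15/x_1)/1 = p_1/p_2.
So x_1*(p_1,p_2) = 15·p_2/p_1, independent of income; and x_2* = (M − 15·p_2)/p_2.
At the given prices: x_1* = 15·10.5/24.72 = 6.3714.

x_1* = 6.3714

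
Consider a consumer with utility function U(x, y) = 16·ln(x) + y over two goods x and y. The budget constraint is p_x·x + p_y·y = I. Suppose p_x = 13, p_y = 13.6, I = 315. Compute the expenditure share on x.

At the given prices: x* = 16·13.6/13 = 16.7385, and y* = 7.1618.
Expenditure on x: 13·16.7385 = 217.6; share = 0.6908.

share on x = 0.6908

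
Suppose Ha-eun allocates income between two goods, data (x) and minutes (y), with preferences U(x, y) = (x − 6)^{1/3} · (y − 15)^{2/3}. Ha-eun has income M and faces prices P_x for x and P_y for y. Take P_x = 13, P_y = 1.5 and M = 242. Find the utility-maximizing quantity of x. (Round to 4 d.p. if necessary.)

x* = 9.6282

Let x' = x−6, y' = y−15. MRS = (1/2)·y'/x' = P_x/P_y.
Substituting into the budget: x* = 6 + 1/3·(M − 6·P_x − 15·P_y)/P_x, and y* = 15 + 2/3·(…)/P_y.
Discretionary income = 242 − 6·13 − 15·1.5 = 141.5; x* = 6 + 1/3·141.5/13 = 9.6282.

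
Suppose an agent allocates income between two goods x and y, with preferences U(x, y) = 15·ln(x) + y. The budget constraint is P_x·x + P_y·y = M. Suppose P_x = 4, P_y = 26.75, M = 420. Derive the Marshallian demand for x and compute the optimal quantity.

x* = 100.3125

So x*(P_x,P_y) = 15·P_y/P_x, independent of income; and y* = (M − 15·P_y)/P_y.
At the given prices: x* = 15·26.75/4 = 100.3125.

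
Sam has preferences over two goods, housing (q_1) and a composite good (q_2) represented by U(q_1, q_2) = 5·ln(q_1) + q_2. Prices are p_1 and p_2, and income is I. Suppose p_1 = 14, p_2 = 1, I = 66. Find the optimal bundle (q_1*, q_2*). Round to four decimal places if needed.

So q_1*(p_1,p_2) = 5·p_2/p_1, independent of income; and q_2* = (I − 5·p_2)/p_2.
At the given prices: q_1* = 5·1/14 = 0.3571, and q_2* = 61.

q_1* = 0.3571, q_2* = 61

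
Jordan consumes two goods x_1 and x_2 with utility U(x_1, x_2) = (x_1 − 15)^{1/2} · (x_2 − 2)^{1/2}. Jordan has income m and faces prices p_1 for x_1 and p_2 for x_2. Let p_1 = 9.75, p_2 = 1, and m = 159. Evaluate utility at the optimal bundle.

MRS = (x_2−2)/(x_1−15). Tangency with p_1/p_2 gives x_2−2 = (p_1/p_2)·(x_1−15).
After buying the subsistence bundle (15, 2), a share 0.5 of the remaining income goes to x_1: x_1* = 15 + 0.5·(m − 15p_1 − 2p_2)/p_1.
Discretionary income = 159 − 15·9.75 − 2·1 = 10.75; x_1* = 15 + 0.5·10.75/9.75 = 15.5513; x_2* = 2 + 0.5·10.75/1 = 7.375.
Utility at the optimum: U(15.5513, 7.375) = 1.7214.

V = 1.7214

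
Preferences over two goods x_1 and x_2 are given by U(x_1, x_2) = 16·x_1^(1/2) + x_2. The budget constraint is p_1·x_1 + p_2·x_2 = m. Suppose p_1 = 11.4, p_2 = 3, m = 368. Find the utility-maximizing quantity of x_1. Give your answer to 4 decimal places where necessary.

Set MRS = p_1/p_2: 8·x_1^(−1/2) = p_1/p_2.
Thus x_1* = (8·p_2/p_1)² — independent of m — with the rest of income spent on x_2.
Plugging in: x_1* = (8·3/11.4)² = 4.4321.

x_1* = 4.4321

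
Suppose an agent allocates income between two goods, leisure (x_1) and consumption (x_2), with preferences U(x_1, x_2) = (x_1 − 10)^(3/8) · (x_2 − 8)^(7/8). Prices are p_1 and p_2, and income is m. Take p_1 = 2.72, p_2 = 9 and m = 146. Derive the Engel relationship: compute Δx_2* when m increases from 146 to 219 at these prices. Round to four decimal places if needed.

This is Cobb-Douglas in (x_1−10, x_2−8): tangency gives 0.375·p_2·(x_2−8) = 0.875·p_1·(x_1−10).
Substituting into the budget: x_1* = 10 + 0.3·(m − 10·p_1 − 8·p_2)/p_1, and x_2* = 8 + 0.7·(…)/p_2.
Discretionary income = 146 − 10·2.72 − 8·9 = 46.8; x_2* = 8 + 0.7·46.8/9 = 11.64.
At m' = 219: x_2* = 17.3178. Change: 17.3178 − 11.64 = 5.6778.

Δx_2* = 5.6778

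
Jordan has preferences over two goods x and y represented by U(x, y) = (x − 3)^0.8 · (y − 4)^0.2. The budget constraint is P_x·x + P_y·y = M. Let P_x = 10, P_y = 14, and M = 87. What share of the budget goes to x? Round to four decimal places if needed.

share on x = 0.354

MRS = 4·(y−4)/(x−3). Tangency with P_x/P_y gives y−4 = (1/4)·(P_x/P_y)·(x−3).
Substituting into the budget: x* = 3 + 0.8·(M − 3·P_x − 4·P_y)/P_x, and y* = 4 + 0.2·(…)/P_y.
Discretionary income = 87 − 3·10 − 4·14 = 1; x* = 3 + 0.8·1/10 = 3.08; y* = 4 + 0.2·1/14 = 4.0143.
Expenditure on x: 10·3.08 = 30.8; share = 0.354.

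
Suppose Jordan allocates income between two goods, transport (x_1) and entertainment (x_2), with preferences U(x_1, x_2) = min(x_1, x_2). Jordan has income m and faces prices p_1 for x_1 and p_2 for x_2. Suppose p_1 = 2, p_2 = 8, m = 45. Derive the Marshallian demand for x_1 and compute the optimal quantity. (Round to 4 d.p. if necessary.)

x_1* = 4.5

Leontief preferences: the optimum is at the kink where x_1/1 = x_2/1, i.e. x_2 = x_1.
Budget: p_1·x_1 + p_2·x_1 = m, so (p_1 + p_2)·x_1 = m.
Demand: x_1*(p_1,p_2,m) = m/(p_1 + p_2), x_2* = m/(p_1 + p_2).
Here 2 + 8 = 10, giving x_1* = 4.5.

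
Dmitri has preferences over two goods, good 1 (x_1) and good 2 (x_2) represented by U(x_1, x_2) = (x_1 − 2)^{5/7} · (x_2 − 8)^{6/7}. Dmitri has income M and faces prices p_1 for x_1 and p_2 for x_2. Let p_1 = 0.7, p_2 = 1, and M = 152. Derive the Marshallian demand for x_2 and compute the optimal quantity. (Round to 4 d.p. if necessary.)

x_2* = 85.7818

MRS = (5/6)·(x_2−8)/(x_1−2). Tangency with p_1/p_2 gives x_2−8 = (6/5)·(p_1/p_2)·(x_1−2).
After buying the subsistence bundle (2, 8), a share 5/11 of the remaining income goes to x_1: x_1* = 2 + 5/11·(M − 2p_1 − 8p_2)/p_1.
Discretionary income = 152 − 2·0.7 − 8·1 = 142.6; x_2* = 8 + 6/11·142.6/1 = 85.7818.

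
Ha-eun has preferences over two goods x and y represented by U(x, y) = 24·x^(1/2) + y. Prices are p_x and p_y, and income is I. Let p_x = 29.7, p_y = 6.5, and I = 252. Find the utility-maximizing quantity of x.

x* = 6.8973

Set MRS = p_x/p_y: 12·x^(−1/2) = p_x/p_y.
Thus x* = (12·p_y/p_x)² — independent of I — with the rest of income spent on y.
Plugging in: x* = (12·6.5/29.7)² = 6.8973.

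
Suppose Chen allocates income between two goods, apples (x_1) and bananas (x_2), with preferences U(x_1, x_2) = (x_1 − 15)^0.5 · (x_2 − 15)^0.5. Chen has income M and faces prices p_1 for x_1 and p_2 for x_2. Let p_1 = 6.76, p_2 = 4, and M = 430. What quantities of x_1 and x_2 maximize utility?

This is Cobb-Douglas in (x_1−15, x_2−15): tangency gives 0.5·p_2·(x_2−15) = 0.5·p_1·(x_1−15).
Substituting into the budget: x_1* = 15 + 0.5·(M − 15·p_1 − 15·p_2)/p_1, and x_2* = 15 + 0.5·(…)/p_2.
Discretionary income = 430 − 15·6.76 − 15·4 = 268.6; x_1* = 15 + 0.5·268.6/6.76 = 34.8669; x_2* = 15 + 0.5·268.6/4 = 48.575.

x_1* = 34.8669, x_2* = 48.575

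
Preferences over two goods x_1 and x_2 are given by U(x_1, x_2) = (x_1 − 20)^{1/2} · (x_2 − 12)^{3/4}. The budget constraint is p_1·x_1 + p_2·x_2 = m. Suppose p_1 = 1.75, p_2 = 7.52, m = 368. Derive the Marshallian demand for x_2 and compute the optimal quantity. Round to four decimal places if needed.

x_2* = 31.3691

Let x_1' = x_1−20, x_2' = x_2−12. MRS = (2/3)·x_2'/x_1' = p_1/p_2.
Substituting into the budget: x_1* = 20 + 0.4·(m − 20·p_1 − 12·p_2)/p_1, and x_2* = 12 + 0.6·(…)/p_2.
Discretionary income = 368 − 20·1.75 − 12·7.52 = 242.76; x_2* = 12 + 0.6·242.76/7.52 = 31.3691.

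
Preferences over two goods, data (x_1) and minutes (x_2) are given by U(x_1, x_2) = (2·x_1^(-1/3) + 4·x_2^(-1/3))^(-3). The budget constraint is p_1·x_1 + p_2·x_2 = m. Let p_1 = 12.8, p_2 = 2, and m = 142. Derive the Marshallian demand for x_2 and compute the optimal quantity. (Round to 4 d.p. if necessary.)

x_2* = 36.4899

MRS = MU_x_1/MU_x_2 = (1/2)·(x_2/x_1)^(4/3). Set equal to p_1/p_2.
Solve for the ratio: x_2/x_1 = [2·p_1/p_2]^(0.75).
Substitute x_2 = (x_2/x_1)·x_1 into the budget: x_1* = m/(p_1 + p_2·(x_2/x_1)).
Numerically x_2/x_1 = 6.767176, so x_1* = 142/(12.8 + 2·6.767176) = 5.3922 and x_2* = 6.767176·5.3922 = 36.4899.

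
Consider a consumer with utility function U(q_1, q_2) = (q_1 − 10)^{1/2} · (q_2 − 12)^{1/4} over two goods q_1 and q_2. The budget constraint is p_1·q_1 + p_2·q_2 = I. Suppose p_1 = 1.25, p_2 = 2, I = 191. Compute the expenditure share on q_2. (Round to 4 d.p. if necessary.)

share on q_2 = 0.3953

Let q_1' = q_1−10, q_2' = q_2−12. MRS = 2·q_2'/q_1' = p_1/p_2.
Substituting into the budget: q_1* = 10 + 2/3·(I − 10·p_1 − 12·p_2)/p_1, and q_2* = 12 + 1/3·(…)/p_2.
Discretionary income = 191 − 10·1.25 − 12·2 = 154.5; q_1* = 10 + 2/3·154.5/1.25 = 92.4; q_2* = 12 + 1/3·154.5/2 = 37.75.
Expenditure on q_2: 2·37.75 = 75.5; share = 0.3953.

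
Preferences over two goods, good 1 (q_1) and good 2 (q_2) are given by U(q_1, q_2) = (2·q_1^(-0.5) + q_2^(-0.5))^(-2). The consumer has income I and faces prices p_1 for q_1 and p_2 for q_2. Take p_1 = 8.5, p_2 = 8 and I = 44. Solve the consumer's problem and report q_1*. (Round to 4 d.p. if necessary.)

MU_q_1 ∝ 2·q_1^(-1.5), MU_q_2 ∝ q_2^(-1.5), so MRS = 2·(q_2/q_1)^(1.5) = p_1/p_2.
Solve for the ratio: q_2/q_1 = [(1/2)·p_1/p_2]^(2/3).
Substitute q_2 = (q_2/q_1)·q_1 into the budget: q_1* = I/(p_1 + p_2·(q_2/q_1)).
Numerically q_2/q_1 = 0.655943, so q_1* = 44/(8.5 + 8·0.655943) = 3.2006.

q_1* = 3.2006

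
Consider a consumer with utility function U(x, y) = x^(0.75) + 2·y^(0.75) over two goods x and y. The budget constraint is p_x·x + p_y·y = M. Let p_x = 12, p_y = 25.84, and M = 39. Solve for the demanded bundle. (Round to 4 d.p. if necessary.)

x* = 1.2488, y* = 0.9293

MU_x ∝ x^(-0.25), MU_y ∝ 2·y^(-0.25), so MRS = (1/2)·(y/x)^(0.25) = p_x/p_y.
Solve for the ratio: y/x = [2·p_x/p_y]^(4).
Substitute y = (y/x)·x into the budget: x* = M/(p_x + p_y·(y/x)).
Numerically y/x = 0.744175, so x* = 39/(12 + 25.84·0.744175) = 1.2488 and y* = 0.744175·1.2488 = 0.9293.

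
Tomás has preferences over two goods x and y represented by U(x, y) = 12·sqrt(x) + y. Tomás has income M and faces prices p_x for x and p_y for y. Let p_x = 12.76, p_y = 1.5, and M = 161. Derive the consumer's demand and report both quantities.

MU_x = 6/√x, MU_y = 1. Tangency: 6/√x = p_x/p_y.
Thus x* = (6·p_y/p_x)² — independent of M — with the rest of income spent on y.
Plugging in: x* = (6·1.5/12.76)² = 0.4975, y* = 103.1014.

x* = 0.4975, y* = 103.1014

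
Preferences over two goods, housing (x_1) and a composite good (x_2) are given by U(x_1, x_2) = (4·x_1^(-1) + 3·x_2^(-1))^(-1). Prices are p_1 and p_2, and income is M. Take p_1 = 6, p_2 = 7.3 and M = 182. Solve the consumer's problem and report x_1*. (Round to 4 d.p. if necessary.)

x_1* = 15.5138

MRS = MU_x_1/MU_x_2 = (4/3)·(x_2/x_1)^(2). Set equal to p_1/p_2.
Solve for the ratio: x_2/x_1 = [(3/4)·p_1/p_2]^(0.5).
With the ratio pinned down, the budget gives x_1* = M/(p_1 + p_2·(x_2/x_1)) and x_2* = (x_2/x_1)·x_1*.
Numerically x_2/x_1 = 0.785136, so x_1* = 182/(6 + 7.3·0.785136) = 15.5138.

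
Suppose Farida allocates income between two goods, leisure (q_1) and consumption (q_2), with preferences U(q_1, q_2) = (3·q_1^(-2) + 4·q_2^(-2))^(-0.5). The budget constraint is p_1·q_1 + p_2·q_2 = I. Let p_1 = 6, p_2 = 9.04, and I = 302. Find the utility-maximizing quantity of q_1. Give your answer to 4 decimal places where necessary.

q_1* = 20.5734

MRS = MU_q_1/MU_q_2 = (3/4)·(q_2/q_1)^(3). Set equal to p_1/p_2.
Hence q_2/q_1 = ((4/3)·p_1/p_2)^(1/(3)), i.e. raised to the 1/3 power.
Substitute q_2 = (q_2/q_1)·q_1 into the budget: q_1* = I/(p_1 + p_2·(q_2/q_1)).
Numerically q_2/q_1 = 0.960079, so q_1* = 302/(6 + 9.04·0.960079) = 20.5734.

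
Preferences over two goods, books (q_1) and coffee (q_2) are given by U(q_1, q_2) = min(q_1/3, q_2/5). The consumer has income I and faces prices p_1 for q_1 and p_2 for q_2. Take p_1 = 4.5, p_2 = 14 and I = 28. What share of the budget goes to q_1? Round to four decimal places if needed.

Here 3·4.5 + 5·14 = 83.5, giving q_1* = 1.006 and q_2* = 1.6766.
Expenditure on q_1: 4.5·1.006 = 4.5269; share = 0.1617.

share on q_1 = 0.1617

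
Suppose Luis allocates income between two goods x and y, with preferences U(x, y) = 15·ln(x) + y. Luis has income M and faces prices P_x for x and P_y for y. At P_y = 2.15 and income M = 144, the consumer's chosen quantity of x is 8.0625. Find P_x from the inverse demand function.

P_x = 4

MU_x = 15/x, MU_y = 1. Tangency: 15/x = P_x/P_y.
So x*(P_x,P_y) = 15·P_y/P_x, independent of income; and y* = (M − 15·P_y)/P_y.
Set x* = 8.0625 in the demand function and solve for P_x: P_x = 4.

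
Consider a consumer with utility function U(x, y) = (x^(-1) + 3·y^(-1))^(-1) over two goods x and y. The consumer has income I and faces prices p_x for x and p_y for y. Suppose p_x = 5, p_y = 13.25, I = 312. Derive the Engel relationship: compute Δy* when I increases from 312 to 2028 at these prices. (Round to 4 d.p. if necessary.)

Δy* = 95.6027

Numerically y/x = 1.06399, so x* = 312/(5 + 13.25·1.06399) = 16.3369 and y* = 1.06399·16.3369 = 17.3823.
At I' = 2028: y* = 112.985. Change: 112.985 − 17.3823 = 95.6027.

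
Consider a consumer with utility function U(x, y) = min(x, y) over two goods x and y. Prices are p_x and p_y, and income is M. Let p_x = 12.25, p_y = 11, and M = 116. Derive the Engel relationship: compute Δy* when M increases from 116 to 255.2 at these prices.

Leontief preferences: the optimum is at the kink where x/1 = y/1, i.e. y = x.
Budget: p_x·x + p_y·x = M, so (p_x + p_y)·x = M.
Demand: x*(p_x,p_y,M) = M/(p_x + p_y), y* = M/(p_x + p_y).
Here 12.25 + 11 = 23.25, giving y* = 4.9892.
At M' = 255.2: y* = 10.9763. Change: 10.9763 − 4.9892 = 5.9871.

Δy* = 5.9871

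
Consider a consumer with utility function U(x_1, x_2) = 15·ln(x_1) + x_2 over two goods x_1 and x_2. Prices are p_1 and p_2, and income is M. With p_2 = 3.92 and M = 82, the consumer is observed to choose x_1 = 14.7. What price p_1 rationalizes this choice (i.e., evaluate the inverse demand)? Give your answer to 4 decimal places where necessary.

p_1 = 4

MU_x_1 = 15/x_1, MU_x_2 = 1. Tangency: 15/x_1 = p_1/p_2.
So x_1*(p_1,p_2) = 15·p_2/p_1, independent of income; and x_2* = (M − 15·p_2)/p_2.
Set x_1* = 14.7 in the demand function and solve for p_1: p_1 = 4.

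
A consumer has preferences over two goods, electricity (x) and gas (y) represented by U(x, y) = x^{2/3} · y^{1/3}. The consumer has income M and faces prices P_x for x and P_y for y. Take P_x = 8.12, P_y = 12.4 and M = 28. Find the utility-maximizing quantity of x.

x* = 2.2989

Tangency: MRS = 2·y/x = P_x/P_y.
Rearranging, P_y·y = (1/2)·P_x·x. Substituting into the budget gives P_x·x·(1 + (1/2)) = M.
Demand: x*(P_x,P_y,M) = 2/3·M/P_x and y* = 1/3·M/P_y.
At P_x=8.12, P_y=12.4, M=28: x* = 2/3·28/8.12 = 2.2989.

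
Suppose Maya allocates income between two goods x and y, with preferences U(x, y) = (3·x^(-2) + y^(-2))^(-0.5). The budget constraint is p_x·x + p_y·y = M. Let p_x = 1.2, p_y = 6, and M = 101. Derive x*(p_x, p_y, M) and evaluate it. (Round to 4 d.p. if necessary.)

x* = 27.8016

MU_x ∝ 3·x^(-3), MU_y ∝ y^(-3), so MRS = 3·(y/x)^(3) = p_x/p_y.
Hence y/x = ((1/3)·p_x/p_y)^(1/(3)), i.e. raised to the 1/3 power.
With the ratio pinned down, the budget gives x* = M/(p_x + p_y·(y/x)) and y* = (y/x)·x*.
Numerically y/x = 0.40548, so x* = 101/(1.2 + 6·0.40548) = 27.8016.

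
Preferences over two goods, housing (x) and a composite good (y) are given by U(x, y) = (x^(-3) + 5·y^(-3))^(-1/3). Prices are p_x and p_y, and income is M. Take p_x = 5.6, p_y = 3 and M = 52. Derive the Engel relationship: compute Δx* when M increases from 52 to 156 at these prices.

Δx* = 9.5909

From the CES first-order condition, (1/5)·(y/x)^(4) = p_x/p_y.
Solve for the ratio: y/x = [5·p_x/p_y]^(0.25).
Substitute y = (y/x)·x into the budget: x* = M/(p_x + p_y·(y/x)).
Numerically y/x = 1.74787, so x* = 52/(5.6 + 3·1.74787) = 4.7955.
At M' = 156: x* = 14.3864. Change: 14.3864 − 4.7955 = 9.5909.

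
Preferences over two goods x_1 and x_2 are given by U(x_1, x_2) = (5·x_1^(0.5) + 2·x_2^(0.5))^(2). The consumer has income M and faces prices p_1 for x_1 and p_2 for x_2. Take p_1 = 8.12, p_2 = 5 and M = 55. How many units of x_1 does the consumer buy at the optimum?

Substitute x_2 = (x_2/x_1)·x_1 into the budget: x_1* = M/(p_1 + p_2·(x_2/x_1)).
Numerically x_2/x_1 = 0.42198, so x_1* = 55/(8.12 + 5·0.42198) = 5.3764.

x_1* = 5.3764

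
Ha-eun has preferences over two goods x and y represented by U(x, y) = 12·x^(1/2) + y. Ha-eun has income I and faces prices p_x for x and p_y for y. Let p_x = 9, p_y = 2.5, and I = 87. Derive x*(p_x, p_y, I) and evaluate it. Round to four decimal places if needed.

Thus x* = (6·p_y/p_x)² — independent of I — with the rest of income spent on y.
Plugging in: x* = (6·2.5/9)² = 2.7778.

x* = 2.7778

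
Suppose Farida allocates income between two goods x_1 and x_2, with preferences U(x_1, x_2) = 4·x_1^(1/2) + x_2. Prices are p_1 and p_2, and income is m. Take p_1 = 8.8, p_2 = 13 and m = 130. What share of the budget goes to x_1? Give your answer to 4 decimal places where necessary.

Set MRS = p_1/p_2: 2·x_1^(−1/2) = p_1/p_2.
Solve: √x_1 = 2·p_2/p_1, so x_1*(p_1,p_2) = (2·p_2/p_1)², and x_2* = (m − p_1·x_1*)/p_2.
Plugging in: x_1* = (2·13/8.8)² = 8.7293, x_2* = 4.0909.
Expenditure on x_1: 8.8·8.7293 = 76.8182; share = 0.5909.

share on x_1 = 0.5909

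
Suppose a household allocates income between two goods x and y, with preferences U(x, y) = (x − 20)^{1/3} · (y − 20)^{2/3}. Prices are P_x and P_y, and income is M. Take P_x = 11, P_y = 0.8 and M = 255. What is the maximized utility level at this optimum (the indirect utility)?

V = 5.2456

MRS = (1/2)·(y−20)/(x−20). Tangency with P_x/P_y gives y−20 = 2·(P_x/P_y)·(x−20).
After buying the subsistence bundle (20, 20), a share 1/3 of the remaining income goes to x: x* = 20 + 1/3·(M − 20P_x − 20P_y)/P_x.
Discretionary income = 255 − 20·11 − 20·0.8 = 19; x* = 20 + 1/3·19/11 = 20.5758; y* = 20 + 2/3·19/0.8 = 35.8333.
Utility at the optimum: U(20.5758, 35.8333) = 5.2456.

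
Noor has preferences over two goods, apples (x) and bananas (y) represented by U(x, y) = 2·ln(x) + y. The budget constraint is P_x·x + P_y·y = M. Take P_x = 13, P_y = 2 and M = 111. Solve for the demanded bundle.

x* = 0.3077, y* = 53.5

Set MRS = P_x/P_y: (2/x)/1 = P_x/P_y.
So x*(P_x,P_y) = 2·P_y/P_x, independent of income; and y* = (M − 2·P_y)/P_y.
At the given prices: x* = 2·2/13 = 0.3077, and y* = 53.5.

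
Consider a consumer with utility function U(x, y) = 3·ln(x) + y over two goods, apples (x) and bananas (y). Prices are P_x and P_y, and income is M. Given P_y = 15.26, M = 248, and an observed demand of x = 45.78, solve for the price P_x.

P_x = 1

Set MRS = P_x/P_y: (3/x)/1 = P_x/P_y.
So x*(P_x,P_y) = 3·P_y/P_x, independent of income; and y* = (M − 3·P_y)/P_y.
Set x* = 45.78 in the demand function and solve for P_x: P_x = 1.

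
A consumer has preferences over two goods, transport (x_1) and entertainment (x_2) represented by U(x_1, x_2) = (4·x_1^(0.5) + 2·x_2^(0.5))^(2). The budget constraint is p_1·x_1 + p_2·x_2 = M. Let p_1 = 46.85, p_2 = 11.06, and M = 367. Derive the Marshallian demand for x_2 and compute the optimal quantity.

x_2* = 17.0667

MU_x_1 ∝ 4·x_1^(-0.5), MU_x_2 ∝ 2·x_2^(-0.5), so MRS = 2·(x_2/x_1)^(0.5) = p_1/p_2.
Hence x_2/x_1 = ((1/2)·p_1/p_2)^(1/(0.5)), i.e. raised to the 2 power.
With the ratio pinned down, the budget gives x_1* = M/(p_1 + p_2·(x_2/x_1)) and x_2* = (x_2/x_1)·x_1*.
Numerically x_2/x_1 = 4.485893, so x_1* = 367/(46.85 + 11.06·4.485893) = 3.8045 and x_2* = 4.485893·3.8045 = 17.0667.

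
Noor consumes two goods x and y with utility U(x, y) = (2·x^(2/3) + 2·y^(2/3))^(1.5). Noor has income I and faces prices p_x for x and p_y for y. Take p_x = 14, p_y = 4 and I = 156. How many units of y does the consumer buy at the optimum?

y* = 36.0566

Numerically y/x = 42.875, so x* = 156/(14 + 4·42.875) = 0.841 and y* = 42.875·0.841 = 36.0566.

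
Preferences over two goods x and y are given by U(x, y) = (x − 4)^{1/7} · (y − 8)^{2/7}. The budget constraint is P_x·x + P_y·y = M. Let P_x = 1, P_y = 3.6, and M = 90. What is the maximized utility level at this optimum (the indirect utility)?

Let x' = x−4, y' = y−8. MRS = (1/2)·y'/x' = P_x/P_y.
Substituting into the budget: x* = 4 + 1/3·(M − 4·P_x − 8·P_y)/P_x, and y* = 8 + 2/3·(…)/P_y.
Discretionary income = 90 − 4·1 − 8·3.6 = 57.2; x* = 4 + 1/3·57.2/1 = 23.0667; y* = 8 + 2/3·57.2/3.6 = 18.5926.
Utility at the optimum: U(23.0667, 18.5926) = 2.9906.

V = 2.9906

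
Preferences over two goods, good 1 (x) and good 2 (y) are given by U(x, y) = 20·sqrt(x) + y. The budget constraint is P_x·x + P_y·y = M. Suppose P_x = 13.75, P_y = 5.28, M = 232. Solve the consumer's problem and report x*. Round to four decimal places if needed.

x* = 14.7456

Thus x* = (10·P_y/P_x)² — independent of M — with the rest of income spent on y.
Plugging in: x* = (10·5.28/13.75)² = 14.7456.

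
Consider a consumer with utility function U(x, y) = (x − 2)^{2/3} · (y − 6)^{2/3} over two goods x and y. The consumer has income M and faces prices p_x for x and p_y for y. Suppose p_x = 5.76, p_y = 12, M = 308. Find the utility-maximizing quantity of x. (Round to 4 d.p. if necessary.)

x* = 21.4861

This is Cobb-Douglas in (x−2, y−6): tangency gives 2/3·p_y·(y−6) = 2/3·p_x·(x−2).
Substituting into the budget: x* = 2 + 0.5·(M − 2·p_x − 6·p_y)/p_x, and y* = 6 + 0.5·(…)/p_y.
Discretionary income = 308 − 2·5.76 − 6·12 = 224.48; x* = 2 + 0.5·224.48/5.76 = 21.4861.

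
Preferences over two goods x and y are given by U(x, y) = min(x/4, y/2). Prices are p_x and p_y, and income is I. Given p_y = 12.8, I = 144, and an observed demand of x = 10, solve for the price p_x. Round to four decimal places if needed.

With perfect complements, no substitution: consume in ratio x:y = 4:2.
Budget: p_x·x + p_y·(1/2)·x = I, so (4·p_x + 2·p_y)·x = 4·I.
Demand: x*(p_x,p_y,I) = 4·I/(4·p_x + 2·p_y), y* = 2·I/(4·p_x + 2·p_y).
Set x* = 10 in the demand function and solve for p_x: p_x = 8.

p_x = 8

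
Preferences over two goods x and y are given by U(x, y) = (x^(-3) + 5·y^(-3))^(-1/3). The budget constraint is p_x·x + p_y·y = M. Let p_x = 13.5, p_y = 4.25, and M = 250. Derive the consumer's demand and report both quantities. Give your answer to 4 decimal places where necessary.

Numerically y/x = 1.996313, so x* = 250/(13.5 + 4.25·1.996313) = 11.3717 and y* = 1.996313·11.3717 = 22.7015.

x* = 11.3717, y* = 22.7015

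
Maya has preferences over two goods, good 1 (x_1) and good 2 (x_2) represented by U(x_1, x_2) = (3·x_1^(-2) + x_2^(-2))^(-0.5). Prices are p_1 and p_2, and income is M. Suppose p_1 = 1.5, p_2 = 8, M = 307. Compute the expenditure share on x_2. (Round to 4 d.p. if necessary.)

share on x_2 = 0.6791

From the CES first-order condition, 3·(x_2/x_1)^(3) = p_1/p_2.
Solve for the ratio: x_2/x_1 = [(1/3)·p_1/p_2]^(1/3).
Substitute x_2 = (x_2/x_1)·x_1 into the budget: x_1* = M/(p_1 + p_2·(x_2/x_1)).
Numerically x_2/x_1 = 0.39685, so x_1* = 307/(1.5 + 8·0.39685) = 65.6712 and x_2* = 0.39685·65.6712 = 26.0616.
Expenditure on x_2: 8·26.0616 = 208.4932; share = 0.6791.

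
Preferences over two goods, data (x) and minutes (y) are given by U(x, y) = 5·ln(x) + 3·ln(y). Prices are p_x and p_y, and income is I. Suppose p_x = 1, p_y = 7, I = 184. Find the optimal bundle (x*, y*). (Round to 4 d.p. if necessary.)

x* = 115, y* = 9.8571

The MRS is (5/3)·y/x. Set MRS = p_x/p_y.
Rearranging, p_y·y = (3/5)·p_x·x. Substituting into the budget gives p_x·x·(1 + (3/5)) = I.
Demand: x*(p_x,p_y,I) = 0.625·I/p_x and y* = 0.375·I/p_y.
At p_x=1, p_y=7, I=184: x* = 0.625·184/1 = 115, y* = 9.8571.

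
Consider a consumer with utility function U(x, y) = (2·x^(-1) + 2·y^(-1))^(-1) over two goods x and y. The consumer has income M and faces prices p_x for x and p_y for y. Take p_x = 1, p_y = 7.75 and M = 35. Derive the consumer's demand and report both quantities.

MRS = MU_x/MU_y = (y/x)^(2). Set equal to p_x/p_y.
Hence y/x = (p_x/p_y)^(1/(2)), i.e. raised to the 0.5 power.
With the ratio pinned down, the budget gives x* = M/(p_x + p_y·(y/x)) and y* = (y/x)·x*.
Numerically y/x = 0.359211, so x* = 35/(1 + 7.75·0.359211) = 9.2498 and y* = 0.359211·9.2498 = 3.3226.

x* = 9.2498, y* = 3.3226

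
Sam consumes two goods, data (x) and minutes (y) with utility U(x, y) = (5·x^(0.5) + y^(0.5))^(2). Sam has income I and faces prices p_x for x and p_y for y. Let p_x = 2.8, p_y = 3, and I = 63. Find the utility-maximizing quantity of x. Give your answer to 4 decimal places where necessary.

x* = 21.6902

From the CES first-order condition, 5·(y/x)^(0.5) = p_x/p_y.
Hence y/x = ((1/5)·p_x/p_y)^(1/(0.5)), i.e. raised to the 2 power.
With the ratio pinned down, the budget gives x* = I/(p_x + p_y·(y/x)) and y* = (y/x)·x*.
Numerically y/x = 0.034844, so x* = 63/(2.8 + 3·0.034844) = 21.6902.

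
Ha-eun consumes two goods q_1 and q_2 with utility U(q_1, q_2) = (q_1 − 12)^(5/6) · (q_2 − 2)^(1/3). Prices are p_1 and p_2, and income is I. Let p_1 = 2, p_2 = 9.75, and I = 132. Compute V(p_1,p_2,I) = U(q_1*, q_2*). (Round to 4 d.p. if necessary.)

V = 24.4218

Let q_1' = q_1−12, q_2' = q_2−2. MRS = (5/2)·q_2'/q_1' = p_1/p_2.
After buying the subsistence bundle (12, 2), a share 5/7 of the remaining income goes to q_1: q_1* = 12 + 5/7·(I − 12p_1 − 2p_2)/p_1.
Discretionary income = 132 − 12·2 − 2·9.75 = 88.5; q_1* = 12 + 5/7·88.5/2 = 43.6071; q_2* = 2 + 2/7·88.5/9.75 = 4.5934.
Utility at the optimum: U(43.6071, 4.5934) = 24.4218.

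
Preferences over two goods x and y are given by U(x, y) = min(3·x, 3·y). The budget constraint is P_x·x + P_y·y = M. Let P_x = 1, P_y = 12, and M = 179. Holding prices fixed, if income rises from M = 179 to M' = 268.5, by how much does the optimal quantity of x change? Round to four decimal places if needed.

Δx* = 6.8846

Leontief preferences: the optimum is at the kink where x/3 = y/3, i.e. y = x.
Budget: P_x·x + P_y·x = M, so (3·P_x + 3·P_y)·x = 3·M.
Demand: x*(P_x,P_y,M) = 3·M/(3·P_x + 3·P_y), y* = 3·M/(3·P_x + 3·P_y).
Here 3·1 + 3·12 = 39, giving x* = 13.7692.
At M' = 268.5: x* = 20.6538. Change: 20.6538 − 13.7692 = 6.8846.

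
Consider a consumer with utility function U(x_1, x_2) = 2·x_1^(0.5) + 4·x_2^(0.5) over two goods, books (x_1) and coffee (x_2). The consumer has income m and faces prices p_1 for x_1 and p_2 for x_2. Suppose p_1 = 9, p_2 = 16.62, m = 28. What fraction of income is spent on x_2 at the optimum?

share on x_2 = 0.6842

Numerically x_2/x_1 = 1.172959, so x_1* = 28/(9 + 16.62·1.172959) = 0.9826 and x_2* = 1.172959·0.9826 = 1.1526.
Expenditure on x_2: 16.62·1.1526 = 19.1562; share = 0.6842.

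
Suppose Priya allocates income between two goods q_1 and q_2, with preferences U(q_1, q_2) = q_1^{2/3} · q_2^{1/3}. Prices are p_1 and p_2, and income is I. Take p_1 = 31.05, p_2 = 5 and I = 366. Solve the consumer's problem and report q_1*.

q_1* = 7.8583

Tangency: MRS = 2·q_2/q_1 = p_1/p_2.
Rearranging, p_2·q_2 = (1/2)·p_1·q_1. Substituting into the budget gives p_1·q_1·(1 + (1/2)) = I.
Demand: q_1*(p_1,p_2,I) = 2/3·I/p_1 and q_2* = 1/3·I/p_2.
At p_1=31.05, p_2=5, I=366: q_1* = 2/3·366/31.05 = 7.8583.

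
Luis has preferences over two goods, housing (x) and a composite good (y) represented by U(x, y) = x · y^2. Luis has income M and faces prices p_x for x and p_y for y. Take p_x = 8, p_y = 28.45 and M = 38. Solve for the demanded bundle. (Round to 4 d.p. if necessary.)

The MRS is (1/2)·y/x. Set MRS = p_x/p_y.
So p_y·y = 2·p_x·x; combined with the budget, a share 1/3 of income goes to x.
Demand: x*(p_x,p_y,M) = 1/3·M/p_x and y* = 2/3·M/p_y.
At p_x=8, p_y=28.45, M=38: x* = 1/3·38/8 = 1.5833, y* = 0.8905.

x* = 1.5833, y* = 0.8905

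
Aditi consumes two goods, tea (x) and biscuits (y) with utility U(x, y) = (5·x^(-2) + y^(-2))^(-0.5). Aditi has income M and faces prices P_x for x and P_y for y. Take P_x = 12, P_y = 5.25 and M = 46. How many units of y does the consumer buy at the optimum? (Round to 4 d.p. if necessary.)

y* = 2.2086

Numerically y/x = 0.770343, so x* = 46/(12 + 5.25·0.770343) = 2.8671 and y* = 0.770343·2.8671 = 2.2086.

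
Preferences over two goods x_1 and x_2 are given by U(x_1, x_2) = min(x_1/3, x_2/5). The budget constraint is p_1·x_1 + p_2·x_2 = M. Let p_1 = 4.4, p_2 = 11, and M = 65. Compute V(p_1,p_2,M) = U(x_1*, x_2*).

Leontief preferences: the optimum is at the kink where x_1/3 = x_2/5, i.e. x_2 = (5/3)·x_1.
Budget: p_1·x_1 + p_2·(5/3)·x_1 = M, so (3·p_1 + 5·p_2)·x_1 = 3·M.
Demand: x_1*(p_1,p_2,M) = 3·M/(3·p_1 + 5·p_2), x_2* = 5·M/(3·p_1 + 5·p_2).
Here 3·4.4 + 5·11 = 68.2, giving x_1* = 2.8592 and x_2* = 4.7654.
Utility at the optimum: U(2.8592, 4.7654) = 0.9531.

V = 0.9531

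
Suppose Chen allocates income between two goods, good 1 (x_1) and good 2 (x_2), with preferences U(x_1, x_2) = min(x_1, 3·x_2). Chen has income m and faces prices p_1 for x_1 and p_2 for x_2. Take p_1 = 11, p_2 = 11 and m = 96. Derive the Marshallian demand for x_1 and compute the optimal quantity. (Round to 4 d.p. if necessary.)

Here 3·11 + 11 = 44, giving x_1* = 6.5455.

x_1* = 6.5455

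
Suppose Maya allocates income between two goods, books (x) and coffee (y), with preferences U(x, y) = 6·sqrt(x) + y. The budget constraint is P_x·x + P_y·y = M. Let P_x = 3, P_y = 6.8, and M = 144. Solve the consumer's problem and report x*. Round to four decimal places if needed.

Set MRS = P_x/P_y: 3·x^(−1/2) = P_x/P_y.
Thus x* = (3·P_y/P_x)² — independent of M — with the rest of income spent on y.
Plugging in: x* = (3·6.8/3)² = 46.24.

x* = 46.24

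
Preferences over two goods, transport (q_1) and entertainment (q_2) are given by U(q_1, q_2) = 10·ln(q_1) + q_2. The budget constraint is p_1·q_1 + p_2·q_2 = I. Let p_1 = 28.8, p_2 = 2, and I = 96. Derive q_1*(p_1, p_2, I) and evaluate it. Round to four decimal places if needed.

MU_q_1 = 10/q_1, MU_q_2 = 1. Tangency: 10/q_1 = p_1/p_2.
So q_1*(p_1,p_2) = 10·p_2/p_1, independent of income; and q_2* = (I − 10·p_2)/p_2.
At the given prices: q_1* = 10·2/28.8 = 0.6944.

q_1* = 0.6944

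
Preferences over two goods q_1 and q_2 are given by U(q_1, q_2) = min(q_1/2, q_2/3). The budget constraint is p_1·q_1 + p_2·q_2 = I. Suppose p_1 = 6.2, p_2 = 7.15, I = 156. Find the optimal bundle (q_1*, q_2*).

q_1* = 9.2171, q_2* = 13.8257

Leontief preferences: the optimum is at the kink where q_1/2 = q_2/3, i.e. q_2 = (3/2)·q_1.
Budget: p_1·q_1 + p_2·(3/2)·q_1 = I, so (2·p_1 + 3·p_2)·q_1 = 2·I.
Demand: q_1*(p_1,p_2,I) = 2·I/(2·p_1 + 3·p_2), q_2* = 3·I/(2·p_1 + 3·p_2).
Here 2·6.2 + 3·7.15 = 33.85, giving q_1* = 9.2171 and q_2* = 13.8257.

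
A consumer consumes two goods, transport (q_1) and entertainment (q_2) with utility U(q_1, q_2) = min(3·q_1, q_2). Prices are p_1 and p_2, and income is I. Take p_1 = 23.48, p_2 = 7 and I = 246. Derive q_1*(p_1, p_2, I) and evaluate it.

q_1* = 5.5306

Leontief preferences: the optimum is at the kink where q_1/1 = q_2/3, i.e. q_2 = 3·q_1.
Budget: p_1·q_1 + p_2·3·q_1 = I, so (p_1 + 3·p_2)·q_1 = I.
Demand: q_1*(p_1,p_2,I) = I/(p_1 + 3·p_2), q_2* = 3·I/(p_1 + 3·p_2).
Here 23.48 + 3·7 = 44.48, giving q_1* = 5.5306.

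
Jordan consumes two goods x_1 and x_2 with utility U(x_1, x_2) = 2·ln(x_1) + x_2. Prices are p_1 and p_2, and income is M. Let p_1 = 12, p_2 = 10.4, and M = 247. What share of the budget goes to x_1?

share on x_1 = 0.0842

MU_x_1 = 2/x_1, MU_x_2 = 1. Tangency: 2/x_1 = p_1/p_2.
So x_1*(p_1,p_2) = 2·p_2/p_1, independent of income; and x_2* = (M − 2·p_2)/p_2.
At the given prices: x_1* = 2·10.4/12 = 1.7333, and x_2* = 21.75.
Expenditure on x_1: 12·1.7333 = 20.8; share = 0.0842.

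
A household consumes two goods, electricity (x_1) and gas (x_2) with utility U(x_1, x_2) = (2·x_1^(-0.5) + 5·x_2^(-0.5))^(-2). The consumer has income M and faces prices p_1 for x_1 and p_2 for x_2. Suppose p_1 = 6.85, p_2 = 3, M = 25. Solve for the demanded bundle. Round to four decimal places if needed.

From the CES first-order condition, (2/5)·(x_2/x_1)^(1.5) = p_1/p_2.
Hence x_2/x_1 = ((5/2)·p_1/p_2)^(1/(1.5)), i.e. raised to the 2/3 power.
Substitute x_2 = (x_2/x_1)·x_1 into the budget: x_1* = M/(p_1 + p_2·(x_2/x_1)).
Numerically x_2/x_1 = 3.194034, so x_1* = 25/(6.85 + 3·3.194034) = 1.5214 and x_2* = 3.194034·1.5214 = 4.8594.

x_1* = 1.5214, x_2* = 4.8594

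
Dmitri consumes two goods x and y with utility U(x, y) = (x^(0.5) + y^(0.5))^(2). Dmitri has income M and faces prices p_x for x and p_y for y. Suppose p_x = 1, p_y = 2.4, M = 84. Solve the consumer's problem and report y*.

y* = 10.2941

MU_x ∝ x^(-0.5), MU_y ∝ y^(-0.5), so MRS = (y/x)^(0.5) = p_x/p_y.
Solve for the ratio: y/x = [p_x/p_y]^(2).
With the ratio pinned down, the budget gives x* = M/(p_x + p_y·(y/x)) and y* = (y/x)·x*.
Numerically y/x = 0.173611, so x* = 84/(1 + 2.4·0.173611) = 59.2941 and y* = 0.173611·59.2941 = 10.2941.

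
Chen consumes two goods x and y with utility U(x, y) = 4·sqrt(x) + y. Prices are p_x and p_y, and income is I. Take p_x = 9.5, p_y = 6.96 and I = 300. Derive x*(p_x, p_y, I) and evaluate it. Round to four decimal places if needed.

Set MRS = p_x/p_y: 2·x^(−1/2) = p_x/p_y.
Thus x* = (2·p_y/p_x)² — independent of I — with the rest of income spent on y.
Plugging in: x* = (2·6.96/9.5)² = 2.147.

x* = 2.147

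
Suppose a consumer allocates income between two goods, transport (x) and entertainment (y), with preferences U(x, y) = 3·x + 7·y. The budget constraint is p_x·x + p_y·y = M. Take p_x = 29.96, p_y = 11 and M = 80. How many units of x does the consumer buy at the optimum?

x* = 0

Numerically: x* = 0, y* = 7.2727.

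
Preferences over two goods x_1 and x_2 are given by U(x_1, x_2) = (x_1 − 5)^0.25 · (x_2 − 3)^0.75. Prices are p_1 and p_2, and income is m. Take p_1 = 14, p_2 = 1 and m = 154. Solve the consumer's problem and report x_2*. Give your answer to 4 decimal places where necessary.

This is Cobb-Douglas in (x_1−5, x_2−3): tangency gives 0.25·p_2·(x_2−3) = 0.75·p_1·(x_1−5).
After buying the subsistence bundle (5, 3), a share 0.25 of the remaining income goes to x_1: x_1* = 5 + 0.25·(m − 5p_1 − 3p_2)/p_1.
Discretionary income = 154 − 5·14 − 3·1 = 81; x_2* = 3 + 0.75·81/1 = 63.75.

x_2* = 63.75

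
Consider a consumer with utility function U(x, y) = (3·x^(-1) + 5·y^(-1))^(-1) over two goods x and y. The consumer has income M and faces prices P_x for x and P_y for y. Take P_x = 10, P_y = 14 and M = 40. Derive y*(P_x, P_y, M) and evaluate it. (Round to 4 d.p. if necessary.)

y* = 1.7267

MU_x ∝ 3·x^(-2), MU_y ∝ 5·y^(-2), so MRS = (3/5)·(y/x)^(2) = P_x/P_y.
Hence y/x = ((5/3)·P_x/P_y)^(1/(2)), i.e. raised to the 0.5 power.
Substitute y = (y/x)·x into the budget: x* = M/(P_x + P_y·(y/x)).
Numerically y/x = 1.091089, so x* = 40/(10 + 14·1.091089) = 1.5826 and y* = 1.091089·1.5826 = 1.7267.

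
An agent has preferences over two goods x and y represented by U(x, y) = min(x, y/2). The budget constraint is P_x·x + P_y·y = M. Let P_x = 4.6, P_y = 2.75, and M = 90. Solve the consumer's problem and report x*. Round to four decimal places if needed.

With perfect complements, no substitution: consume in ratio x:y = 1:2.
Budget: P_x·x + P_y·2·x = M, so (P_x + 2·P_y)·x = M.
Demand: x*(P_x,P_y,M) = M/(P_x + 2·P_y), y* = 2·M/(P_x + 2·P_y).
Here 4.6 + 2·2.75 = 10.1, giving x* = 8.9109.

x* = 8.9109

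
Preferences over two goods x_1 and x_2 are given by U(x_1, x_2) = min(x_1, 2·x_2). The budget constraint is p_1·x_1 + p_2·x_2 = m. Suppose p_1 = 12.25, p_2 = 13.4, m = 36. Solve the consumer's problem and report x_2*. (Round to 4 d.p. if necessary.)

Leontief preferences: the optimum is at the kink where x_1/2 = x_2/1, i.e. x_2 = (1/2)·x_1.
Budget: p_1·x_1 + p_2·(1/2)·x_1 = m, so (2·p_1 + p_2)·x_1 = 2·m.
Demand: x_1*(p_1,p_2,m) = 2·m/(2·p_1 + p_2), x_2* = m/(2·p_1 + p_2).
Here 2·12.25 + 13.4 = 37.9, giving x_2* = 0.9499.

x_2* = 0.9499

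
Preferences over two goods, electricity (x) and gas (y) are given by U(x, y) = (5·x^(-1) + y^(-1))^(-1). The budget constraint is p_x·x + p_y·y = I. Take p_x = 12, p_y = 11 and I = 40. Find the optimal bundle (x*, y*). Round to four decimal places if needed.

x* = 2.334, y* = 1.0902

Numerically y/x = 0.467099, so x* = 40/(12 + 11·0.467099) = 2.334 and y* = 0.467099·2.334 = 1.0902.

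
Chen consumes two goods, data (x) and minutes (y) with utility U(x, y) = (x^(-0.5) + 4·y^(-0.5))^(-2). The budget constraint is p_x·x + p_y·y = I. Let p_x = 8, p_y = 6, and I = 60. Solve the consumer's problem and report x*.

x* = 2.28

MRS = MU_x/MU_y = (1/4)·(y/x)^(1.5). Set equal to p_x/p_y.
Solve for the ratio: y/x = [4·p_x/p_y]^(2/3).
Substitute y = (y/x)·x into the budget: x* = I/(p_x + p_y·(y/x)).
Numerically y/x = 3.052571, so x* = 60/(8 + 6·3.052571) = 2.28.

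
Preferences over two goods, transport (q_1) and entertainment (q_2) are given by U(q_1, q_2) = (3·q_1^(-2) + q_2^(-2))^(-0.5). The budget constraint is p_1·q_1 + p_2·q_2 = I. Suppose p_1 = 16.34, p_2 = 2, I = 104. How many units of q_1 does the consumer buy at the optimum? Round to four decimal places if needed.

With the ratio pinned down, the budget gives q_1* = I/(p_1 + p_2·(q_2/q_1)) and q_2* = (q_2/q_1)·q_1*.
Numerically q_2/q_1 = 1.396476, so q_1* = 104/(16.34 + 2·1.396476) = 5.4356.

q_1* = 5.4356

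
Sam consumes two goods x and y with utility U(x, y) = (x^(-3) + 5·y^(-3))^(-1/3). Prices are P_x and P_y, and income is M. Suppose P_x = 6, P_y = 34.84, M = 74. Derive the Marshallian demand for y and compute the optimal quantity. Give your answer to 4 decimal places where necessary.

y* = 1.8019

MRS = MU_x/MU_y = (1/5)·(y/x)^(4). Set equal to P_x/P_y.
Solve for the ratio: y/x = [5·P_x/P_y]^(0.25).
Substitute y = (y/x)·x into the budget: x* = M/(P_x + P_y·(y/x)).
Numerically y/x = 0.963298, so x* = 74/(6 + 34.84·0.963298) = 1.8705 and y* = 0.963298·1.8705 = 1.8019.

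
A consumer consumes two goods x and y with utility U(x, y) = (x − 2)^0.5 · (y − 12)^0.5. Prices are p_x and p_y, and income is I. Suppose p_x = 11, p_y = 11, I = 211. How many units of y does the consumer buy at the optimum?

After buying the subsistence bundle (2, 12), a share 0.5 of the remaining income goes to x: x* = 2 + 0.5·(I − 2p_x − 12p_y)/p_x.
Discretionary income = 211 − 2·11 − 12·11 = 57; y* = 12 + 0.5·57/11 = 14.5909.

y* = 14.5909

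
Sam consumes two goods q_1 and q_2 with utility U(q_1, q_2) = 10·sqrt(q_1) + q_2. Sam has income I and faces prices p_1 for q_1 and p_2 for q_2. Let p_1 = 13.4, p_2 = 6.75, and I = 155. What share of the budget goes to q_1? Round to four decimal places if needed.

MU_q_1 = 5/√q_1, MU_q_2 = 1. Tangency: 5/√q_1 = p_1/p_2.
Solve: √q_1 = 5·p_2/p_1, so q_1*(p_1,p_2) = (5·p_2/p_1)², and q_2* = (I − p_1·q_1*)/p_2.
Plugging in: q_1* = (5·6.75/13.4)² = 6.3436, q_2* = 10.3697.
Expenditure on q_1: 13.4·6.3436 = 85.0047; share = 0.5484.

share on q_1 = 0.5484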